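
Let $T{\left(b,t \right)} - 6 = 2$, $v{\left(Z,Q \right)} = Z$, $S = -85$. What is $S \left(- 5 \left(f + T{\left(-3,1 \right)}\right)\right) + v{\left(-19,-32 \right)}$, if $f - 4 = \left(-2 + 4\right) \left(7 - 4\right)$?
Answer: $7631$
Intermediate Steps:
$T{\left(b,t \right)} = 8$ ($T{\left(b,t \right)} = 6 + 2 = 8$)
$f = 10$ ($f = 4 + \left(-2 + 4\right) \left(7 - 4\right) = 4 + 2 \cdot 3 = 4 + 6 = 10$)
$S \left(- 5 \left(f + T{\left(-3,1 \right)}\right)\right) + v{\left(-19,-32 \right)} = - 85 \left(- 5 \left(10 + 8\right)\right) - 19 = - 85 \left(\left(-5\right) 18\right) - 19 = \left(-85\right) \left(-90\right) - 19 = 7650 - 19 = 7631$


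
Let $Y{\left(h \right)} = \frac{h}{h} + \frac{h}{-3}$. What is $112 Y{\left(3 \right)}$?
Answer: $0$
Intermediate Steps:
$Y{\left(h \right)} = 1 - \frac{h}{3}$ ($Y{\left(h \right)} = 1 + h \left(- \frac{1}{3}\right) = 1 - \frac{h}{3}$)
$112 Y{\left(3 \right)} = 112 \left(1 - 1\right) = 112 \cdot 0 = 0$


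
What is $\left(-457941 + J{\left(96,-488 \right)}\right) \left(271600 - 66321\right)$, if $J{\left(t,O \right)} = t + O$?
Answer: $-94086139907$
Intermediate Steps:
$J{\left(t,O \right)} = O + t$
$\left(-457941 + J{\left(96,-488 \right)}\right) \left(271600 - 66321\right) = \left(-457941 + \left(-488 + 96\right)\right) \left(271600 - 66321\right) = \left(-457941 - 392\right) 205279 = \left(-458333\right) 205279 = -94086139907$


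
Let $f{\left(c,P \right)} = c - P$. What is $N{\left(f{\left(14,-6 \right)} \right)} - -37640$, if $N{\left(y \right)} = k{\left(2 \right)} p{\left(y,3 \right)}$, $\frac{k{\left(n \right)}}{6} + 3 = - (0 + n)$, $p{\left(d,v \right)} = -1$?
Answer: $37670$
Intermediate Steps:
$k{\left(n \right)} = -18 - 6 n$ ($k{\left(n \right)} = -18 + 6 \left(- (0 + n)\right) = -18 + 6 \left(- n\right) = -18 - 6 n$)
$N{\left(y \right)} = 30$ ($N{\left(y \right)} = \left(-18 - 12\right) \left(-1\right) = \left(-30\right) \left(-1\right) = 30$)
$N{\left(f{\left(14,-6 \right)} \right)} - -37640 = 30 - -37640 = 30 + 37640 = 37670$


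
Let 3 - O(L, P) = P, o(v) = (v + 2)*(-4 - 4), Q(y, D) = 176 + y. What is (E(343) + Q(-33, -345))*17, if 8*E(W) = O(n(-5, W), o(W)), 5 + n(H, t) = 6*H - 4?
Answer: 66419/8 ≈ 8302.4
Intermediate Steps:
o(v) = -16 - 8*v (o(v) = (2 + v)*(-8) = -16 - 8*v)
n(H, t) = -9 + 6*H (n(H, t) = -5 + (6*H - 4) = -5 + (-4 + 6*H) = -9 + 6*H)
O(L, P) = 3 - P
E(W) = 19/8 + W (E(W) = (3 - (-16 - 8*W))/8 = (3 + (16 + 8*W))/8 = (19 + 8*W)/8 = 19/8 + W)
(E(343) + Q(-33, -345))*17 = ((19/8 + 343) + (176 - 33))*17 = (2763/8 + 143)*17 = (3907/8)*17 = 66419/8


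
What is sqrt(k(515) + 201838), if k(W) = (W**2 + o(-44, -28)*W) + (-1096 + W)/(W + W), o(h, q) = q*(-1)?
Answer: sqrt(510804716270)/1030 ≈ 693.89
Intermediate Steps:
o(h, q) = -q
k(W) = W**2 + 28*W + (-1096 + W)/(2*W) (k(W) = (W**2 + (-1*(-28))*W) + (-1096 + W)/(W + W) = (W**2 + 28*W) + (-1096 + W)/((2*W)) = (W**2 + 28*W) + (-1096 + W)*(1/(2*W)) = (W**2 + 28*W) + (-1096 + W)/(2*W) = W**2 + 28*W + (-1096 + W)/(2*W))
sqrt(k(515) + 201838) = sqrt((1/2 + 515**2 - 548/515 + 28*515) + 201838) = sqrt((1/2 + 265225 - 548*1/515 + 14420) + 201838) = sqrt((1/2 + 265225 - 548/515 + 14420) + 201838) = sqrt(288033769/1030 + 201838) = sqrt(495926909/1030) = sqrt(510804716270)/1030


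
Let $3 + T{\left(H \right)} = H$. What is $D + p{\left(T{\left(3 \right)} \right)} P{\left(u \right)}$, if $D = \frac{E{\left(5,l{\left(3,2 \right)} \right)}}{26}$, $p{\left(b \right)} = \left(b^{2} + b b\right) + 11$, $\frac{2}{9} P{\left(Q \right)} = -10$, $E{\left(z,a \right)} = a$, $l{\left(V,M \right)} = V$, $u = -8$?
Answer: $- \frac{12867}{26} \approx -494.88$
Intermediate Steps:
$T{\left(H \right)} = -3 + H$
$P{\left(Q \right)} = -45$ ($P{\left(Q \right)} = \frac{9}{2} \left(-10\right) = -45$)
$p{\left(b \right)} = 11 + 2 b^{2}$ ($p{\left(b \right)} = \left(b^{2} + b^{2}\right) + 11 = 2 b^{2} + 11 = 11 + 2 b^{2}$)
$D = \frac{3}{26} \approx 0.11538$
$D + p{\left(T{\left(3 \right)} \right)} P{\left(u \right)} = \frac{3}{26} + \left(11 + 2 \left(-3 + 3\right)^{2}\right) \left(-45\right) = \frac{3}{26} + \left(11 + 2 \cdot 0^{2}\right) \left(-45\right) = \frac{3}{26} + \left(11 + 2 \cdot 0\right) \left(-45\right) = \frac{3}{26} + \left(11 + 0\right) \left(-45\right) = \frac{3}{26} + 11 \left(-45\right) = \frac{3}{26} - 495 = - \frac{12867}{26}$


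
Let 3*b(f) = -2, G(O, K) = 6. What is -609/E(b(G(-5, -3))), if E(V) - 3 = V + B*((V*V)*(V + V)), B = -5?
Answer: -16443/143 ≈ -114.99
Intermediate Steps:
b(f) = -2/3 (b(f) = (1/3)*(-2) = -2/3)
E(V) = 3 + V - 10*V**3 (E(V) = 3 + (V - 5*V*V*(V + V)) = 3 + (V - 5*V**2*2*V) = 3 + (V - 10*V**3) = 3 + V - 10*V**3)
-609/E(b(G(-5, -3))) = -609/(3 - 2/3 - 10*(-2/3)**3) = -609/(3 - 2/3 - 10*(-8/27)) = -609/(3 - 2/3 + 80/27) = -609/143/27 = -609*27/143 = -16443/143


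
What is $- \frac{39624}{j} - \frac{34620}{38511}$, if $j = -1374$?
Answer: $\frac{82132888}{2939673} \approx 27.939$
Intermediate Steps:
$- \frac{39624}{j} - \frac{34620}{38511} = - \frac{39624}{-1374} - \frac{34620}{38511} = \left(-39624\right) \left(- \frac{1}{1374}\right) - \frac{11540}{12837} = \frac{6604}{229} - \frac{11540}{12837} = \frac{82132888}{2939673}$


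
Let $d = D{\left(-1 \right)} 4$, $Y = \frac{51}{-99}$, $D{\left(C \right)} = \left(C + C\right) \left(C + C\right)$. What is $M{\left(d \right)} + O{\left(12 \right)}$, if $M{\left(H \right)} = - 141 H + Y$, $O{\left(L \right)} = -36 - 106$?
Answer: $- \frac{79151}{33} \approx -2398.5$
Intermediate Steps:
$D{\left(C \right)} = 4 C^{2}$ ($D{\left(C \right)} = 2 C 2 C = 4 C^{2}$)
$Y = - \frac{17}{33}$ ($Y = 51 \left(- \frac{1}{99}\right) = - \frac{17}{33} \approx -0.51515$)
$O{\left(L \right)} = -142$ ($O{\left(L \right)} = -36 - 106 = -142$)
$d = 16$ ($d = 4 \left(-1\right)^{2} \cdot 4 = 4 \cdot 1 \cdot 4 = 4 \cdot 4 = 16$)
$M{\left(H \right)} = - \frac{17}{33} - 141 H$ ($M{\left(H \right)} = - 141 H - \frac{17}{33} = - \frac{17}{33} - 141 H$)
$M{\left(d \right)} + O{\left(12 \right)} = \left(- \frac{17}{33} - 2256\right) - 142 = - \frac{74465}{33} - 142 = - \frac{79151}{33}$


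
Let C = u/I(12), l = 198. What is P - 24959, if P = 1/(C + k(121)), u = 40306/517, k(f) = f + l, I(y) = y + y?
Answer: -49898750407/1999229 ≈ -24959.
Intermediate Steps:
I(y) = 2*y
k(f) = 198 + f (k(f) = f + 198 = 198 + f)
u = 40306/517 (u = 40306*(1/517) = 40306/517 ≈ 77.961)
C = 20153/6204 (C = 40306/(517*((2*12))) = (40306/517)/24 = (40306/517)*(1/24) = 20153/6204 ≈ 3.2484)
P = 6204/1999229 (P = 1/(20153/6204 + (198 + 121)) = 1/(20153/6204 + 319) = 1/(1999229/6204) = 6204/1999229 ≈ 0.0031032)
P - 24959 = 6204/1999229 - 24959 = -49898750407/1999229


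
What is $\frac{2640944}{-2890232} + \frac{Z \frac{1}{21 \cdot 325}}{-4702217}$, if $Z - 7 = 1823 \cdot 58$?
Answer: $- \frac{3531464456904563}{3864797881360325} \approx -0.91375$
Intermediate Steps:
$Z = 105741$ ($Z = 7 + 1823 \cdot 58 = 7 + 105734 = 105741$)
$\frac{2640944}{-2890232} + \frac{Z \frac{1}{21 \cdot 325}}{-4702217} = \frac{2640944}{-2890232} + \frac{105741 \frac{1}{21 \cdot 325}}{-4702217} = 2640944 \left(- \frac{1}{2890232}\right) + \frac{105741}{6825} \left(- \frac{1}{4702217}\right) = - \frac{330118}{361279} + 105741 \cdot \frac{1}{6825} \left(- \frac{1}{4702217}\right) = - \frac{330118}{361279} + \frac{35247}{2275} \left(- \frac{1}{4702217}\right) = - \frac{330118}{361279} - \frac{35247}{10697543675} = - \frac{3531464456904563}{3864797881360325}$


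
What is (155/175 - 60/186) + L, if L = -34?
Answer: -36279/1085 ≈ -33.437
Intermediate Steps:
(155/175 - 60/186) + L = (155/175 - 60/186) - 34 = (155*(1/175) - 60*1/186) - 34 = (31/35 - 10/31) - 34 = 611/1085 - 34 = -36279/1085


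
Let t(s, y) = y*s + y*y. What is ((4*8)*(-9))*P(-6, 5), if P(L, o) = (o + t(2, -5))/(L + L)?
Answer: 480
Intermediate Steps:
t(s, y) = y² + s*y (t(s, y) = s*y + y² = y² + s*y)
P(L, o) = (15 + o)/(2*L) (P(L, o) = (o - 5*(2 - 5))/(L + L) = (o - 5*(-3))/((2*L)) = (o + 15)*(1/(2*L)) = (15 + o)*(1/(2*L)) = (15 + o)/(2*L))
((4*8)*(-9))*P(-6, 5) = ((4*8)*(-9))*((½)*(15 + 5)/(-6)) = (32*(-9))*((½)*(-⅙)*20) = -288*(-5/3) = 480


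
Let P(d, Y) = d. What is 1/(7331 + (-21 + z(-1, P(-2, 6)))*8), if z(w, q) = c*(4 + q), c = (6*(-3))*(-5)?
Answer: 1/8603 ≈ 0.00011624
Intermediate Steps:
c = 90 (c = -18*(-5) = 90)
z(w, q) = 360 + 90*q (z(w, q) = 90*(4 + q) = 360 + 90*q)
1/(7331 + (-21 + z(-1, P(-2, 6)))*8) = 1/(7331 + (-21 + (360 + 90*(-2)))*8) = 1/(7331 + (-21 + (360 - 180))*8) = 1/(7331 + (-21 + 180)*8) = 1/(7331 + 159*8) = 1/(7331 + 1272) = 1/8603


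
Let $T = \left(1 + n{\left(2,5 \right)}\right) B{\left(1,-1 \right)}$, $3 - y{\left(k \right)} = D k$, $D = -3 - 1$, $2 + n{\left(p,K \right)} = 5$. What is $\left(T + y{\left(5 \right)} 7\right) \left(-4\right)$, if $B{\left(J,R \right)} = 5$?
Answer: $-724$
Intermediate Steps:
$n{\left(p,K \right)} = 3$ ($n{\left(p,K \right)} = -2 + 5 = 3$)
$D = -4$ ($D = -3 - 1 = -4$)
$y{\left(k \right)} = 3 + 4 k$ ($y{\left(k \right)} = 3 - - 4 k = 3 + 4 k$)
$T = 20$ ($T = \left(1 + 3\right) 5 = 4 \cdot 5 = 20$)
$\left(T + y{\left(5 \right)} 7\right) \left(-4\right) = \left(20 + \left(3 + 4 \cdot 5\right) 7\right) \left(-4\right) = \left(20 + \left(3 + 20\right) 7\right) \left(-4\right) = \left(20 + 23 \cdot 7\right) \left(-4\right) = \left(20 + 161\right) \left(-4\right) = 181 \left(-4\right) = -724$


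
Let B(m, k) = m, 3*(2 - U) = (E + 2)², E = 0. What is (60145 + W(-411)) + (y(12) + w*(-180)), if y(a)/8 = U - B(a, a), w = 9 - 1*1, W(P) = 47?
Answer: 175984/3 ≈ 58661.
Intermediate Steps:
U = ⅔ (U = 2 - (0 + 2)²/3 = 2 - ⅓*2² = 2 - ⅓*4 = 2 - 4/3 = ⅔ ≈ 0.66667)
w = 8 (w = 9 - 1 = 8)
y(a) = 16/3 - 8*a (y(a) = 8*(⅔ - a) = 16/3 - 8*a)
(60145 + W(-411)) + (y(12) + w*(-180)) = (60145 + 47) + ((16/3 - 8*12) + 8*(-180)) = 60192 + ((16/3 - 96) - 1440) = 60192 + (-272/3 - 1440) = 60192 - 4592/3 = 175984/3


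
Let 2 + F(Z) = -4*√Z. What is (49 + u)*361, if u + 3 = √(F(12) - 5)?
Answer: 16606 + 361*√(-7 - 8*√3) ≈ 16606.0 + 1648.6*I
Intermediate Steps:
F(Z) = -2 - 4*√Z
u = -3 + √(-7 - 8*√3) (u = -3 + √((-2 - 8*√3) - 5) = -3 + √(-7 - 8*√3) ≈ -3.0 + 4.5669*I)
(49 + u)*361 = (49 + (-3 + I*√(7 + 8*√3)))*361 = (46 + I*√(7 + 8*√3))*361 = 16606 + 361*I*√(7 + 8*√3)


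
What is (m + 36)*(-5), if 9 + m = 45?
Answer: -360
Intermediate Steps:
m = 36 (m = -9 + 45 = 36)
(m + 36)*(-5) = (36 + 36)*(-5) = 72*(-5) = -360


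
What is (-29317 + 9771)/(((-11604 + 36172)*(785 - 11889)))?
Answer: 9773/136401536 ≈ 7.1649e-5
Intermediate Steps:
(-29317 + 9771)/(((-11604 + 36172)*(785 - 11889))) = -19546/(24568*(-11104)) = -19546/(-272803072) = -19546*(-1/272803072) = 9773/136401536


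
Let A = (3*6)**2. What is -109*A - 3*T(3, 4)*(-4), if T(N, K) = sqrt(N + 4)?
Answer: -35316 + 12*sqrt(7) ≈ -35284.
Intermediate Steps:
T(N, K) = sqrt(4 + N)
A = 324 (A = 18**2 = 324)
-109*A - 3*T(3, 4)*(-4) = -109*324 - 3*sqrt(4 + 3)*(-4) = -35316 - 3*sqrt(7)*(-4) = -35316 + 12*sqrt(7)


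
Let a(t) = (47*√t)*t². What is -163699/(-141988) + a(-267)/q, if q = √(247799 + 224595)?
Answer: 163699/141988 + 3350583*I*√126129198/472394 ≈ 1.1529 + 79657.0*I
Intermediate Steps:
q = √472394 ≈ 687.31
a(t) = 47*t^(5/2)
-163699/(-141988) + a(-267)/q = -163699/(-141988) + (47*(-267)^(5/2))/(√472394) = -163699*(-1/141988) + (47*(71289*I*√267))*(√472394/472394) = 163699/141988 + (3350583*I*√267)*(√472394/472394) = 163699/141988 + 3350583*I*√126129198/472394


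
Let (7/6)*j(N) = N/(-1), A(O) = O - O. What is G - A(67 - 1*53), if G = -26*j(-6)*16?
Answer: -14976/7 ≈ -2139.4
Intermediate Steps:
A(O) = 0
j(N) = -6*N/7 (j(N) = 6*(N/(-1))/7 = 6*(N*(-1))/7 = 6*(-N)/7 = -6*N/7)
G = -14976/7 (G = -(-156)*(-6)/7*16 = -26*36/7*16 = -936/7*16 = -14976/7 ≈ -2139.4)
G - A(67 - 1*53) = -14976/7 - 1*0 = -14976/7 + 0 = -14976/7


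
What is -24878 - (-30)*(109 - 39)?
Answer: -22778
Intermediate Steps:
-24878 - (-30)*(109 - 39) = -24878 - (-30)*70 = -24878 - 1*(-2100) = -24878 + 2100 = -22778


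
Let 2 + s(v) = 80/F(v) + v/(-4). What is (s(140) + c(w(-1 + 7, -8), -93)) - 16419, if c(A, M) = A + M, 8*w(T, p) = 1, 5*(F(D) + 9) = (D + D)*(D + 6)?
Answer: -1081236657/65336 ≈ -16549.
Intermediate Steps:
F(D) = -9 + 2*D*(6 + D)/5 (F(D) = -9 + ((D + D)*(D + 6))/5 = -9 + ((2*D)*(6 + D))/5 = -9 + (2*D*(6 + D))/5 = -9 + 2*D*(6 + D)/5)
s(v) = -2 + 80/(-9 + 2*v²/5 + 12*v/5) - v/4 (s(v) = -2 + (80/(-9 + 2*v²/5 + 12*v/5) + v/(-4)) = -2 + (80/(-9 + 2*v²/5 + 12*v/5) + v*(-¼)) = -2 + (80/(-9 + 2*v²/5 + 12*v/5) - v/4) = -2 + 80/(-9 + 2*v²/5 + 12*v/5) - v/4)
w(T, p) = ⅛ (w(T, p) = (⅛)*1 = ⅛)
(s(140) + c(w(-1 + 7, -8), -93)) - 16419 = ((1960 - 51*140 - 28*140² - 2*140³)/(4*(-45 + 2*140² + 12*140)) + (⅛ - 93)) - 16419 = ((1960 - 7140 - 28*19600 - 2*2744000)/(4*(-45 + 2*19600 + 1680)) - 743/8) - 16419 = ((1960 - 7140 - 548800 - 5488000)/(4*(-45 + 39200 + 1680)) - 743/8) - 16419 = ((¼)*(-6041980)/40835 - 743/8) - 16419 = ((¼)*(1/40835)*(-6041980) - 743/8) - 16419 = (-302099/8167 - 743/8) - 16419 = -8484873/65336 - 16419 = -1081236657/65336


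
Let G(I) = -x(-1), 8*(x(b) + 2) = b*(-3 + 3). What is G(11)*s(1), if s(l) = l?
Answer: 2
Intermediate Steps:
x(b) = -2 (x(b) = -2 + (b*(-3 + 3))/8 = -2 + (b*0)/8 = -2 + (⅛)*0 = -2 + 0 = -2)
G(I) = 2 (G(I) = -1*(-2) = 2)
G(11)*s(1) = 2*1 = 2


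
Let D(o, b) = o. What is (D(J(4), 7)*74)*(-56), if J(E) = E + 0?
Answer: -16576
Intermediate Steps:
J(E) = E
(D(J(4), 7)*74)*(-56) = (4*74)*(-56) = 296*(-56) = -16576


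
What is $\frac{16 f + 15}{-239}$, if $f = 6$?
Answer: $- \frac{111}{239} \approx -0.46444$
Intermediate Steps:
$\frac{16 f + 15}{-239} = \frac{16 \cdot 6 + 15}{-239} = \left(96 + 15\right) \left(- \frac{1}{239}\right) = 111 \left(- \frac{1}{239}\right) = - \frac{111}{239}$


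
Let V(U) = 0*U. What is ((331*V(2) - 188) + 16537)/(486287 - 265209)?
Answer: 16349/221078 ≈ 0.073951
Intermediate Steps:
V(U) = 0
((331*V(2) - 188) + 16537)/(486287 - 265209) = ((331*0 - 188) + 16537)/(486287 - 265209) = ((0 - 188) + 16537)/221078 = (-188 + 16537)*(1/221078) = 16349*(1/221078) = 16349/221078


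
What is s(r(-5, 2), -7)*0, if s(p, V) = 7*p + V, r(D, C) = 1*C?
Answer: 0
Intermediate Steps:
r(D, C) = C
s(p, V) = V + 7*p
s(r(-5, 2), -7)*0 = (-7 + 7*2)*0 = (-7 + 14)*0 = 7*0 = 0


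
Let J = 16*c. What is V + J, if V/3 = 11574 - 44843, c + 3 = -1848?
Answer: -129423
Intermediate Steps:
c = -1851 (c = -3 - 1848 = -1851)
V = -99807 (V = 3*(11574 - 44843) = 3*(-33269) = -99807)
J = -29616 (J = 16*(-1851) = -29616)
V + J = -99807 - 29616 = -129423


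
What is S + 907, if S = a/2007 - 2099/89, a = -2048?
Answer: 157616096/178623 ≈ 882.40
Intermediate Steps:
S = -4394965/178623 (S = -2048/2007 - 2099/89 = -4394965/178623 ≈ -24.605)
S + 907 = -4394965/178623 + 907 = 157616096/178623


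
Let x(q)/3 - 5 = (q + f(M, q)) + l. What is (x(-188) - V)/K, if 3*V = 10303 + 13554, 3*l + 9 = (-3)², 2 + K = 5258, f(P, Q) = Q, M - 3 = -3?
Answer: -6799/3942 ≈ -1.7248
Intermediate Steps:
M = 0 (M = 3 - 3 = 0)
K = 5256 (K = -2 + 5258 = 5256)
l = 0 (l = -3 + (⅓)*(-3)² = -3 + (⅓)*9 = -3 + 3 = 0)
V = 23857/3 (V = (10303 + 13554)/3 = (⅓)*23857 = 23857/3 ≈ 7952.3)
x(q) = 15 + 6*q (x(q) = 15 + 3*((q + q) + 0) = 15 + 3*(2*q + 0) = 15 + 3*(2*q) = 15 + 6*q)
(x(-188) - V)/K = ((15 + 6*(-188)) - 1*23857/3)/5256 = ((15 - 1128) - 23857/3)*(1/5256) = (-1113 - 23857/3)*(1/5256) = -27196/3*1/5256 = -6799/3942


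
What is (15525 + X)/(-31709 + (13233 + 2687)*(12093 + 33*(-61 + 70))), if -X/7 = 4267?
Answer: -14344/197217091 ≈ -7.2732e-5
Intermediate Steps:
X = -29869 (X = -7*4267 = -29869)
(15525 + X)/(-31709 + (13233 + 2687)*(12093 + 33*(-61 + 70))) = (15525 - 29869)/(-31709 + (13233 + 2687)*(12093 + 33*(-61 + 70))) = -14344/(-31709 + 15920*(12093 + 33*9)) = -14344/(-31709 + 15920*(12093 + 297)) = -14344/(-31709 + 15920*12390) = -14344/(-31709 + 197248800) = -14344/197217091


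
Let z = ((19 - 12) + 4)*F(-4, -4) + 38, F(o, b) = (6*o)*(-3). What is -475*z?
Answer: -394250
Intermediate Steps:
F(o, b) = -18*o
z = 830 (z = ((19 - 12) + 4)*(-18*(-4)) + 38 = (7 + 4)*72 + 38 = 11*72 + 38 = 792 + 38 = 830)
-475*z = -475*830 = -394250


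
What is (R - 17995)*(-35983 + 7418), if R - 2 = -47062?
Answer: 1858296075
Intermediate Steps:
R = -47060 (R = 2 - 47062 = -47060)
(R - 17995)*(-35983 + 7418) = (-47060 - 17995)*(-35983 + 7418) = -65055*(-28565) = 1858296075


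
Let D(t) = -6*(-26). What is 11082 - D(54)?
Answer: 10926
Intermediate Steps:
D(t) = 156
11082 - D(54) = 11082 - 1*156 = 11082 - 156 = 10926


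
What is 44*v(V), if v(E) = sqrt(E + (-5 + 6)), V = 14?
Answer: 44*sqrt(15) ≈ 170.41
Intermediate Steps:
v(E) = sqrt(1 + E) (v(E) = sqrt(E + 1) = sqrt(1 + E))
44*v(V) = 44*sqrt(1 + 14) = 44*sqrt(15)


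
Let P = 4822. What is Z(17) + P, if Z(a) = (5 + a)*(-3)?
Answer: 4756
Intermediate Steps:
Z(a) = -15 - 3*a
Z(17) + P = (-15 - 3*17) + 4822 = (-15 - 51) + 4822 = -66 + 4822 = 4756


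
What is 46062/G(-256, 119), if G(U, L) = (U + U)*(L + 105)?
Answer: -23031/57344 ≈ -0.40163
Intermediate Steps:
G(U, L) = 2*U*(105 + L) (G(U, L) = (2*U)*(105 + L) = 2*U*(105 + L))
46062/G(-256, 119) = 46062/((2*(-256)*(105 + 119))) = 46062/((2*(-256)*224)) = 46062/(-114688) = 46062*(-1/114688) = -23031/57344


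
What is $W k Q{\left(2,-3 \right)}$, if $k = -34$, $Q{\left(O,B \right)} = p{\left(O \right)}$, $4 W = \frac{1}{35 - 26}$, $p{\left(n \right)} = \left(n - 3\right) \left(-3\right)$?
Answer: $- \frac{17}{6} \approx -2.8333$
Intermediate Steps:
$p{\left(n \right)} = 9 - 3 n$ ($p{\left(n \right)} = \left(-3 + n\right) \left(-3\right) = 9 - 3 n$)
$W = \frac{1}{36}$ ($W = \frac{1}{4 \left(35 - 26\right)} = \frac{1}{4 \cdot 9} = \frac{1}{4} \cdot \frac{1}{9} = \frac{1}{36} \approx 0.027778$)
$Q{\left(O,B \right)} = 9 - 3 O$
$W k Q{\left(2,-3 \right)} = \frac{1}{36} \left(-34\right) \left(9 - 6\right) = - \frac{17 \left(9 - 6\right)}{18} = \left(- \frac{17}{18}\right) 3 = - \frac{17}{6}$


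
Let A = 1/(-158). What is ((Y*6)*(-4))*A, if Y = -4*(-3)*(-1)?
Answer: -144/79 ≈ -1.8228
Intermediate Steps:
Y = -12 (Y = 12*(-1) = -12)
A = -1/158 ≈ -0.0063291
((Y*6)*(-4))*A = (-12*6*(-4))*(-1/158) = -72*(-4)*(-1/158) = 288*(-1/158) = -144/79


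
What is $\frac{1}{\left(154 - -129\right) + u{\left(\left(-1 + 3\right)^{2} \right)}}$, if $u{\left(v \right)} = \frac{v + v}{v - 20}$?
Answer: $\frac{2}{565} \approx 0.0035398$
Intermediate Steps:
$u{\left(v \right)} = \frac{2 v}{-20 + v}$
$\frac{1}{\left(154 - -129\right) + u{\left(\left(-1 + 3\right)^{2} \right)}} = \frac{1}{\left(154 - -129\right) + \frac{2 \left(-1 + 3\right)^{2}}{-20 + \left(-1 + 3\right)^{2}}} = \frac{1}{\left(154 + 129\right) + \frac{2 \cdot 2^{2}}{-20 + 2^{2}}} = \frac{1}{283 + 2 \cdot 4 \frac{1}{-20 + 4}} = \frac{1}{283 + 2 \cdot 4 \frac{1}{-16}} = \frac{1}{283 + 2 \cdot 4 \left(- \frac{1}{16}\right)} = \frac{1}{283 - \frac{1}{2}} = \frac{1}{\frac{565}{2}} = \frac{2}{565}$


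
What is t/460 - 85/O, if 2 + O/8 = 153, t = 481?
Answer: 135487/138920 ≈ 0.97529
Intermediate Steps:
O = 1208 (O = -16 + 8*153 = -16 + 1224 = 1208)
t/460 - 85/O = 481/460 - 85/1208 = 135487/138920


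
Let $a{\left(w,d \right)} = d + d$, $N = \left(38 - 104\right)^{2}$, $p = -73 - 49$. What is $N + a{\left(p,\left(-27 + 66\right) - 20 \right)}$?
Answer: $4394$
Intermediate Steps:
$p = -122$
$N = 4356$ ($N = \left(-66\right)^{2} = 4356$)
$a{\left(w,d \right)} = 2 d$
$N + a{\left(p,\left(-27 + 66\right) - 20 \right)} = 4356 + 2 \left(\left(-27 + 66\right) - 20\right) = 4356 + 2 \left(39 - 20\right) = 4356 + 2 \cdot 19 = 4356 + 38 = 4394$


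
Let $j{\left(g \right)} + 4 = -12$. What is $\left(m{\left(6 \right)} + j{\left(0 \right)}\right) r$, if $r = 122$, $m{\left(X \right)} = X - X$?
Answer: $-1952$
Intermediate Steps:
$m{\left(X \right)} = 0$
$j{\left(g \right)} = -16$ ($j{\left(g \right)} = -4 - 12 = -16$)
$\left(m{\left(6 \right)} + j{\left(0 \right)}\right) r = \left(0 - 16\right) 122 = \left(-16\right) 122 = -1952$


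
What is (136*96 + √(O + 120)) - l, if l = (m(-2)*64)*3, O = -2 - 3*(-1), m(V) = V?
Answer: 13451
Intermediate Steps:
O = 1 (O = -2 + 3 = 1)
l = -384 (l = -2*64*3 = -128*3 = -384)
(136*96 + √(O + 120)) - l = (136*96 + √(1 + 120)) - 1*(-384) = (13056 + √121) + 384 = (13056 + 11) + 384 = 13067 + 384 = 13451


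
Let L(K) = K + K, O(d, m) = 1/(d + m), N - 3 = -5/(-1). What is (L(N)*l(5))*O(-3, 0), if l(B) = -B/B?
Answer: 16/3 ≈ 5.3333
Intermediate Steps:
N = 8 (N = 3 - 5/(-1) = 3 - 5*(-1) = 3 + 5 = 8)
L(K) = 2*K
l(B) = -1 (l(B) = -1*1 = -1)
(L(N)*l(5))*O(-3, 0) = ((2*8)*(-1))/(-3 + 0) = (16*(-1))/(-3) = -16*(-⅓) = 16/3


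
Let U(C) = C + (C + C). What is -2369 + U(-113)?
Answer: -2708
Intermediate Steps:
U(C) = 3*C (U(C) = C + 2*C = 3*C)
-2369 + U(-113) = -2369 + 3*(-113) = -2369 - 339 = -2708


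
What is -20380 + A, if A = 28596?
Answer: 8216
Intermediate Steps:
-20380 + A = -20380 + 28596 = 8216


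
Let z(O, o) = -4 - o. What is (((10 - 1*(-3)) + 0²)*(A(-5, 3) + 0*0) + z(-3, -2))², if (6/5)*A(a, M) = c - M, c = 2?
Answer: 5929/36 ≈ 164.69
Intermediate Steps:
A(a, M) = 5/3 - 5*M/6 (A(a, M) = 5*(2 - M)/6 = 5/3 - 5*M/6)
(((10 - 1*(-3)) + 0²)*(A(-5, 3) + 0*0) + z(-3, -2))² = (((10 - 1*(-3)) + 0²)*((5/3 - ⅚*3) + 0*0) + (-4 - 1*(-2)))² = (((10 + 3) + 0)*((5/3 - 5/2) + 0) + (-4 + 2))² = ((13 + 0)*(-⅚ + 0) - 2)² = (13*(-⅚) - 2)² = (-65/6 - 2)² = (-77/6)² = 5929/36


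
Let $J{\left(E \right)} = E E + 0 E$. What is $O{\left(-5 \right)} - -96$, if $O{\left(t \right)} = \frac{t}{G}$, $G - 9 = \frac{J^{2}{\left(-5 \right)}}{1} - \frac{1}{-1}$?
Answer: $\frac{12191}{127} \approx 95.992$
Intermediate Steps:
$J{\left(E \right)} = E^{2}$ ($J{\left(E \right)} = E^{2} + 0 = E^{2}$)
$G = 635$ ($G = 9 - \left(-1 - \frac{\left(\left(-5\right)^{2}\right)^{2}}{1}\right) = 9 - \left(-1 - 25^{2} \cdot 1\right) = 9 + \left(625 \cdot 1 + 1\right) = 9 + \left(625 + 1\right) = 9 + 626 = 635$)
$O{\left(t \right)} = \frac{t}{635}$
$O{\left(-5 \right)} - -96 = \frac{1}{635} \left(-5\right) - -96 = - \frac{1}{127} + 96 = \frac{12191}{127}$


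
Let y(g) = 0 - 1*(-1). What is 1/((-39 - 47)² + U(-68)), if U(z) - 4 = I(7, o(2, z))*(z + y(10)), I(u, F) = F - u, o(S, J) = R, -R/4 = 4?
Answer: 1/8941 ≈ 0.00011184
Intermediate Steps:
R = -16 (R = -4*4 = -16)
o(S, J) = -16
y(g) = 1 (y(g) = 0 + 1 = 1)
U(z) = -19 - 23*z (U(z) = 4 + (-16 - 1*7)*(z + 1) = 4 + (-16 - 7)*(1 + z) = 4 - 23*(1 + z) = 4 + (-23 - 23*z) = -19 - 23*z)
1/((-39 - 47)² + U(-68)) = 1/((-39 - 47)² + (-19 - 23*(-68))) = 1/((-86)² + (-19 + 1564)) = 1/(7396 + 1545) = 1/8941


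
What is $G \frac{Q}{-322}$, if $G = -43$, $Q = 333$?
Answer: $\frac{14319}{322} \approx 44.469$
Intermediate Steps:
$G \frac{Q}{-322} = - 43 \frac{333}{-322} = - 43 \cdot 333 \left(- \frac{1}{322}\right) = \left(-43\right) \left(- \frac{333}{322}\right) = \frac{14319}{322}$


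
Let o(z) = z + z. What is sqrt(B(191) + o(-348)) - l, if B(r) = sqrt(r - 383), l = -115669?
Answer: 115669 + 2*sqrt(-174 + 2*I*sqrt(3)) ≈ 1.1567e+5 + 26.383*I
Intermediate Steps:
o(z) = 2*z
B(r) = sqrt(-383 + r)
sqrt(B(191) + o(-348)) - l = sqrt(sqrt(-383 + 191) + 2*(-348)) - 1*(-115669) = sqrt(sqrt(-192) - 696) + 115669 = sqrt(8*I*sqrt(3) - 696) + 115669 = sqrt(-696 + 8*I*sqrt(3)) + 115669 = 115669 + sqrt(-696 + 8*I*sqrt(3))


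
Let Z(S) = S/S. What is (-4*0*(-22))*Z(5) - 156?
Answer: -156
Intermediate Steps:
Z(S) = 1
(-4*0*(-22))*Z(5) - 156 = (-4*0*(-22))*1 - 156 = (0*(-22))*1 - 156 = 0*1 - 156 = 0 - 156 = -156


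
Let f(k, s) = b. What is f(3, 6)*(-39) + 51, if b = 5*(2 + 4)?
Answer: -1119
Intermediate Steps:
b = 30 (b = 5*6 = 30)
f(k, s) = 30
f(3, 6)*(-39) + 51 = 30*(-39) + 51 = -1170 + 51 = -1119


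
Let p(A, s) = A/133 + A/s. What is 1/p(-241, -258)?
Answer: -34314/30125 ≈ -1.1391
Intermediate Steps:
p(A, s) = A/133 + A/s (p(A, s) = A*(1/133) + A/s = A/133 + A/s)
1/p(-241, -258) = 1/((1/133)*(-241) - 241/(-258)) = 1/(-241/133 - 241*(-1/258)) = 1/(-241/133 + 241/258) = 1/(-30125/34314) = -34314/30125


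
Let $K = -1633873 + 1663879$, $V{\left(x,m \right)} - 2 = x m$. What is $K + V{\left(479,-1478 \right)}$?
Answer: $-677954$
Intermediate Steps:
$V{\left(x,m \right)} = 2 + m x$ ($V{\left(x,m \right)} = 2 + x m = 2 + m x$)
$K = 30006$
$K + V{\left(479,-1478 \right)} = 30006 + \left(2 - 707962\right) = 30006 - 707960 = -677954$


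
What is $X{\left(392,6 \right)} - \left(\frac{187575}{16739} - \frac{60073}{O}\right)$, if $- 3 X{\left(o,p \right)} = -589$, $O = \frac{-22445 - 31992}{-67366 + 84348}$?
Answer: $- \frac{50723282877260}{2733662829} \approx -18555.0$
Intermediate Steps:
$O = - \frac{54437}{16982} \approx -3.2056$
$X{\left(o,p \right)} = \frac{589}{3}$ ($X{\left(o,p \right)} = \left(- \frac{1}{3}\right) \left(-589\right) = \frac{589}{3}$)
$X{\left(392,6 \right)} - \left(\frac{187575}{16739} - \frac{60073}{O}\right) = \frac{589}{3} - \left(\frac{187575}{16739} - \frac{60073}{- \frac{54437}{16982}}\right) = \frac{589}{3} - \left(187575 \cdot \frac{1}{16739} - - \frac{1020159686}{54437}\right) = \frac{589}{3} - \left(\frac{187575}{16739} + \frac{1020159686}{54437}\right) = \frac{589}{3} - \frac{17086664004229}{911220943} = - \frac{50723282877260}{2733662829}$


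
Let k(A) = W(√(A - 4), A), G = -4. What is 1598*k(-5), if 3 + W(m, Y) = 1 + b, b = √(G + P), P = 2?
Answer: -3196 + 1598*I*√2 ≈ -3196.0 + 2259.9*I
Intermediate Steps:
b = I*√2 (b = √(-4 + 2) = √(-2) = I*√2 ≈ 1.4142*I)
W(m, Y) = -2 + I*√2 (W(m, Y) = -3 + (1 + I*√2) = -2 + I*√2)
k(A) = -2 + I*√2
1598*k(-5) = 1598*(-2 + I*√2) = -3196 + 1598*I*√2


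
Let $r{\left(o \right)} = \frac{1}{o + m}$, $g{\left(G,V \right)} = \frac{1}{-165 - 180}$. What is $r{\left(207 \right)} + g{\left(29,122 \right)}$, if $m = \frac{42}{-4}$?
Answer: $\frac{33}{15065} \approx 0.0021905$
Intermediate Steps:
$g{\left(G,V \right)} = - \frac{1}{345}$ ($g{\left(G,V \right)} = \frac{1}{-165 - 180} = \frac{1}{-345} = - \frac{1}{345}$)
$m = - \frac{21}{2}$ ($m = 42 \left(- \frac{1}{4}\right) = - \frac{21}{2} \approx -10.5$)
$r{\left(o \right)} = \frac{1}{- \frac{21}{2} + o}$ ($r{\left(o \right)} = \frac{1}{o - \frac{21}{2}} = \frac{1}{- \frac{21}{2} + o}$)
$r{\left(207 \right)} + g{\left(29,122 \right)} = \frac{2}{-21 + 2 \cdot 207} - \frac{1}{345} = \frac{2}{-21 + 414} - \frac{1}{345} = \frac{2}{393} - \frac{1}{345} = \frac{33}{15065}$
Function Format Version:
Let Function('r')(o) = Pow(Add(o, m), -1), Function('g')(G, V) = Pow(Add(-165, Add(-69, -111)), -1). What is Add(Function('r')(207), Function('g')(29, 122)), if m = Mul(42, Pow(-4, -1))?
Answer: Rational(33, 15065) ≈ 0.0021905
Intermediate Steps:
Function('g')(G, V) = Rational(-1, 345) (Function('g')(G, V) = Pow(Add(-165, -180), -1) = Pow(-345, -1) = Rational(-1, 345))
m = Rational(-21, 2) (m = Mul(42, Rational(-1, 4)) = Rational(-21, 2) ≈ -10.500)
Function('r')(o) = Pow(Add(Rational(-21, 2), o), -1) (Function('r')(o) = Pow(Add(o, Rational(-21, 2)), -1) = Pow(Add(Rational(-21, 2), o), -1))
Add(Function('r')(207), Function('g')(29, 122)) = Add(Mul(2, Pow(Add(-21, Mul(2, 207)), -1)), Rational(-1, 345)) = Add(Mul(2, Pow(Add(-21, 414), -1)), Rational(-1, 345)) = Add(Mul(2, Pow(393, -1)), Rational(-1, 345)) = Add(Mul(2, Rational(1, 393)), Rational(-1, 345)) = Add(Rational(2, 393), Rational(-1, 345)) = Rational(33, 15065)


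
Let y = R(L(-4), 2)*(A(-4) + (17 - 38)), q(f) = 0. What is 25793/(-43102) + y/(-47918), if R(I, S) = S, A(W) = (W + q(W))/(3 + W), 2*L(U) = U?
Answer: -617241753/1032680818 ≈ -0.59771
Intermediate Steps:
L(U) = U/2
A(W) = W/(3 + W) (A(W) = (W + 0)/(3 + W) = W/(3 + W))
y = -34 (y = 2*(-4/(3 - 4) + (17 - 38)) = 2*(-4/(-1) - 21) = 2*(-4*(-1) - 21) = 2*(4 - 21) = 2*(-17) = -34)
25793/(-43102) + y/(-47918) = 25793/(-43102) - 34/(-47918) = 25793*(-1/43102) - 34*(-1/47918) = -25793/43102 + 17/23959 = -617241753/1032680818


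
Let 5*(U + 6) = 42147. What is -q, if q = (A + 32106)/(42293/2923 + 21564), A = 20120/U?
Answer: -3952799212846/2656481972205 ≈ -1.4880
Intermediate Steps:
U = 42117/5 (U = -6 + (⅕)*42147 = -6 + 42147/5 = 42117/5 ≈ 8423.4)
A = 100600/42117 (A = 20120/(42117/5) = 20120*(5/42117) = 100600/42117 ≈ 2.3886)
q = 3952799212846/2656481972205 (q = (100600/42117 + 32106)/(42293/2923 + 21564) = 1352309002/(42117*(42293*(1/2923) + 21564)) = 1352309002/(42117*(42293/2923 + 21564)) = 1352309002/(42117*(63073865/2923)) = (1352309002/42117)*(2923/63073865) = 3952799212846/2656481972205 ≈ 1.4880)
-q = -1*3952799212846/2656481972205 = -3952799212846/2656481972205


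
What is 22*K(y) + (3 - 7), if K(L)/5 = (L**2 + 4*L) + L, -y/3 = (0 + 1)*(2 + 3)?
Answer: 16496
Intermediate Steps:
y = -15 (y = -3*(0 + 1)*(2 + 3) = -3*5 = -15)
K(L) = 5*L**2 + 25*L (K(L) = 5*((L**2 + 4*L) + L) = 5*(L**2 + 5*L) = 5*L**2 + 25*L)
22*K(y) + (3 - 7) = 22*(5*(-15)*(5 - 15)) + (3 - 7) = 22*(5*(-15)*(-10)) - 4 = 22*750 - 4 = 16500 - 4 = 16496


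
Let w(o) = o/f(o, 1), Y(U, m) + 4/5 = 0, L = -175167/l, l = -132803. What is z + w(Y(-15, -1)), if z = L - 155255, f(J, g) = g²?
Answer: -103091304202/664015 ≈ -1.5525e+5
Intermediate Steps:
L = 175167/132803 (L = -175167/(-132803) = -175167*(-1/132803) = 175167/132803 ≈ 1.3190)
Y(U, m) = -⅘ (Y(U, m) = -⅘ + 0 = -⅘)
w(o) = o (w(o) = o/(1²) = o/1 = o*1 = o)
z = -20618154598/132803 (z = 175167/132803 - 155255 = -20618154598/132803 ≈ -1.5525e+5)
z + w(Y(-15, -1)) = -20618154598/132803 - ⅘ = -103091304202/664015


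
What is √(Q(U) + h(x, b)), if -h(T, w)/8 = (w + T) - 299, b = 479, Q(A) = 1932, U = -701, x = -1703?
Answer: 2*√3529 ≈ 118.81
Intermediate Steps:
h(T, w) = 2392 - 8*T - 8*w (h(T, w) = -8*((w + T) - 299) = -8*((T + w) - 299) = -8*(-299 + T + w) = 2392 - 8*T - 8*w)
√(Q(U) + h(x, b)) = √(1932 + (2392 - 8*(-1703) - 8*479)) = √(1932 + (2392 + 13624 - 3832)) = √(1932 + 12184) = √14116 = 2*√3529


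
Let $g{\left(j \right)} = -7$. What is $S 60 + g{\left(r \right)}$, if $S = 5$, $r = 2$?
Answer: $293$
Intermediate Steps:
$S 60 + g{\left(r \right)} = 5 \cdot 60 - 7 = 300 - 7 = 293$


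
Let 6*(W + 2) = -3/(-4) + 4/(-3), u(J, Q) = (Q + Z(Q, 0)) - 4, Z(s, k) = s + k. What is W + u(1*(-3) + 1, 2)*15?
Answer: -151/72 ≈ -2.0972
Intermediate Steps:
Z(s, k) = k + s
u(J, Q) = -4 + 2*Q (u(J, Q) = (Q + (0 + Q)) - 4 = (Q + Q) - 4 = 2*Q - 4 = -4 + 2*Q)
W = -151/72 (W = -2 + (-3/(-4) + 4/(-3))/6 = -2 + (-3*(-¼) + 4*(-⅓))/6 = -2 + (¾ - 4/3)/6 = -2 + (⅙)*(-7/12) = -2 - 7/72 = -151/72 ≈ -2.0972)
W + u(1*(-3) + 1, 2)*15 = -151/72 + (-4 + 2*2)*15 = -151/72 + (-4 + 4)*15 = -151/72 + 0*15 = -151/72 + 0 = -151/72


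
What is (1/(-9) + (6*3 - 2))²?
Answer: 20449/81 ≈ 252.46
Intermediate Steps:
(1/(-9) + (6*3 - 2))² = (-⅑ + (18 - 2))² = (-⅑ + 16)² = (143/9)² = 20449/81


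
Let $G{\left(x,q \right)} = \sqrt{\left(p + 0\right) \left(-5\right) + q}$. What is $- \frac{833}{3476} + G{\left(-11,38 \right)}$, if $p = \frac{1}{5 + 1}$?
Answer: $- \frac{833}{3476} + \frac{\sqrt{1338}}{6} \approx 5.8568$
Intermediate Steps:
$p = \frac{1}{6} \approx 0.16667$
$G{\left(x,q \right)} = \sqrt{- \frac{5}{6} + q}$ ($G{\left(x,q \right)} = \sqrt{\left(\frac{1}{6} + 0\right) \left(-5\right) + q} = \sqrt{\frac{1}{6} \left(-5\right) + q} = \sqrt{- \frac{5}{6} + q}$)
$- \frac{833}{3476} + G{\left(-11,38 \right)} = - \frac{833}{3476} + \frac{\sqrt{-30 + 36 \cdot 38}}{6} = \left(-833\right) \frac{1}{3476} + \frac{\sqrt{-30 + 1368}}{6} = - \frac{833}{3476} + \frac{\sqrt{1338}}{6}$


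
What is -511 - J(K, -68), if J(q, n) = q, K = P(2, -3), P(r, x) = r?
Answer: -513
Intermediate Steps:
K = 2
-511 - J(K, -68) = -511 - 1*2 = -511 - 2 = -513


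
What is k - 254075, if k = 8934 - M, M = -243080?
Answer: -2061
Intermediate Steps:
k = 252014 (k = 8934 - 1*(-243080) = 8934 + 243080 = 252014)
k - 254075 = 252014 - 254075 = -2061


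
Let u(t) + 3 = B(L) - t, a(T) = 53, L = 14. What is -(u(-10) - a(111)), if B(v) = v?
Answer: 32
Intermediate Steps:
u(t) = 11 - t (u(t) = -3 + (14 - t) = 11 - t)
-(u(-10) - a(111)) = -((11 - 1*(-10)) - 1*53) = -((11 + 10) - 53) = -(21 - 53) = -1*(-32) = 32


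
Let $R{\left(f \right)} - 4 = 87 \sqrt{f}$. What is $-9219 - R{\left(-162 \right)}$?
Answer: $-9223 - 783 i \sqrt{2} \approx -9223.0 - 1107.3 i$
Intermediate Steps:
$R{\left(f \right)} = 4 + 87 \sqrt{f}$
$-9219 - R{\left(-162 \right)} = -9219 - \left(4 + 87 \sqrt{-162}\right) = -9219 - \left(4 + 87 \cdot 9 i \sqrt{2}\right) = -9219 - \left(4 + 783 i \sqrt{2}\right) = -9223 - 783 i \sqrt{2}$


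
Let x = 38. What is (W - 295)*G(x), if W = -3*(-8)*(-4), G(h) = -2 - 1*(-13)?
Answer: -4301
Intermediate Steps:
G(h) = 11 (G(h) = -2 + 13 = 11)
W = -96 (W = 24*(-4) = -96)
(W - 295)*G(x) = (-96 - 295)*11 = -391*11 = -4301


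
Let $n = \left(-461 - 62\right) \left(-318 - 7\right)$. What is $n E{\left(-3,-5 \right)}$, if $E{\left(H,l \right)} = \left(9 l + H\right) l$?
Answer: $40794000$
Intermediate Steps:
$E{\left(H,l \right)} = l \left(H + 9 l\right)$ ($E{\left(H,l \right)} = \left(H + 9 l\right) l = l \left(H + 9 l\right)$)
$n = 169975$ ($n = \left(-523\right) \left(-325\right) = 169975$)
$n E{\left(-3,-5 \right)} = 169975 \left(- 5 \left(-3 + 9 \left(-5\right)\right)\right) = 169975 \left(- 5 \left(-3 - 45\right)\right) = 169975 \left(\left(-5\right) \left(-48\right)\right) = 169975 \cdot 240 = 40794000$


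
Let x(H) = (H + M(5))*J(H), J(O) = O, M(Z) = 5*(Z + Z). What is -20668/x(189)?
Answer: -20668/45171 ≈ -0.45755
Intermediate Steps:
M(Z) = 10*Z (M(Z) = 5*(2*Z) = 10*Z)
x(H) = H*(50 + H) (x(H) = (H + 10*5)*H = (H + 50)*H = (50 + H)*H = H*(50 + H))
-20668/x(189) = -20668*1/(189*(50 + 189)) = -20668/(189*239) = -20668/45171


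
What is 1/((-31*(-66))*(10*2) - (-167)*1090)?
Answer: 1/222950 ≈ 4.4853e-6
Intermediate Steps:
1/((-31*(-66))*(10*2) - (-167)*1090) = 1/(2046*20 - 1*(-182030)) = 1/(40920 + 182030) = 1/222950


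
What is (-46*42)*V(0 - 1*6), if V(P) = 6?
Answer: -11592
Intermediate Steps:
(-46*42)*V(0 - 1*6) = -46*42*6 = -1932*6 = -11592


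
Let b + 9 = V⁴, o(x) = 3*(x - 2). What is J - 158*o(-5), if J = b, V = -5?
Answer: 3934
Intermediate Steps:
o(x) = -6 + 3*x (o(x) = 3*(-2 + x) = -6 + 3*x)
b = 616 (b = -9 + (-5)⁴ = -9 + 625 = 616)
J = 616
J - 158*o(-5) = 616 - 158*(-6 + 3*(-5)) = 616 - 158*(-6 - 15) = 616 - 158*(-21) = 616 + 3318 = 3934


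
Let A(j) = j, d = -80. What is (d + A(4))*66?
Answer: -5016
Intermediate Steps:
(d + A(4))*66 = (-80 + 4)*66 = -76*66 = -5016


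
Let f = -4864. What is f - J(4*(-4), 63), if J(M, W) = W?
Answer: -4927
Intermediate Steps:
f - J(4*(-4), 63) = -4864 - 1*63 = -4864 - 63 = -4927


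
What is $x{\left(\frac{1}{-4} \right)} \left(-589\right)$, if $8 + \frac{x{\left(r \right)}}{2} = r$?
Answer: $\frac{19437}{2} \approx 9718.5$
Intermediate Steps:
$x{\left(r \right)} = -16 + 2 r$
$x{\left(\frac{1}{-4} \right)} \left(-589\right) = \left(-16 + \frac{2}{-4}\right) \left(-589\right) = \left(-16 + 2 \left(- \frac{1}{4}\right)\right) \left(-589\right) = \left(-16 - \frac{1}{2}\right) \left(-589\right) = \left(- \frac{33}{2}\right) \left(-589\right) = \frac{19437}{2}$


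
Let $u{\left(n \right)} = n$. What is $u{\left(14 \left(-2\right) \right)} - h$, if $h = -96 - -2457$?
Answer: $-2389$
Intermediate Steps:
$h = 2361$ ($h = -96 + 2457 = 2361$)
$u{\left(14 \left(-2\right) \right)} - h = 14 \left(-2\right) - 2361 = -28 - 2361 = -2389$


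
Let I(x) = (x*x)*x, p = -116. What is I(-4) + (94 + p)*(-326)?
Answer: 7108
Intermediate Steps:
I(x) = x³ (I(x) = x²*x = x³)
I(-4) + (94 + p)*(-326) = (-4)³ + (94 - 116)*(-326) = -64 - 22*(-326) = -64 + 7172 = 7108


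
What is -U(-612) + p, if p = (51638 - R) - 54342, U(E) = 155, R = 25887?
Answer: -28746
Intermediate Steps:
p = -28591 (p = (51638 - 1*25887) - 54342 = (51638 - 25887) - 54342 = 25751 - 54342 = -28591)
-U(-612) + p = -1*155 - 28591 = -155 - 28591 = -28746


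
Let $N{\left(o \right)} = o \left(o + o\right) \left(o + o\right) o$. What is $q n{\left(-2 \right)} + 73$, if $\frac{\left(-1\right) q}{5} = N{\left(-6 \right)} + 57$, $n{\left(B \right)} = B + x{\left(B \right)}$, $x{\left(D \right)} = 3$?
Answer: $-26132$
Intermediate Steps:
$n{\left(B \right)} = 3 + B$ ($n{\left(B \right)} = B + 3 = 3 + B$)
$N{\left(o \right)} = 4 o^{4}$ ($N{\left(o \right)} = o 2 o 2 o o = o 4 o^{2} o = 4 o^{3} o = 4 o^{4}$)
$q = -26205$ ($q = - 5 \left(4 \left(-6\right)^{4} + 57\right) = - 5 \left(4 \cdot 1296 + 57\right) = - 5 \left(5184 + 57\right) = \left(-5\right) 5241 = -26205$)
$q n{\left(-2 \right)} + 73 = - 26205 \left(3 - 2\right) + 73 = \left(-26205\right) 1 + 73 = -26205 + 73 = -26132$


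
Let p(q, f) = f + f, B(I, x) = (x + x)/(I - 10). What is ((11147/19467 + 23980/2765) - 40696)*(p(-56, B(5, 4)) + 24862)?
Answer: -7777308660956266/7689465 ≈ -1.0114e+9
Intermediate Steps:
B(I, x) = 2*x/(-10 + I) (B(I, x) = (2*x)/(-10 + I) = 2*x/(-10 + I))
p(q, f) = 2*f
((11147/19467 + 23980/2765) - 40696)*(p(-56, B(5, 4)) + 24862) = ((11147/19467 + 23980/2765) - 40696)*(2*(2*4/(-10 + 5)) + 24862) = ((11147*(1/19467) + 23980*(1/2765)) - 40696)*(2*(2*4/(-5)) + 24862) = ((11147/19467 + 4796/553) - 40696)*(2*(2*4*(-1/5)) + 24862) = (14218289/1537893 - 40696)*(2*(-8/5) + 24862) = -62571875239*(-16/5 + 24862)/1537893 = -62571875239/1537893*124294/5 = -7777308660956266/7689465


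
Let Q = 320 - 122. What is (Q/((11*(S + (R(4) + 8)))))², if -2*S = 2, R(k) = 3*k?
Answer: 324/361 ≈ 0.89751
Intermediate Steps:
S = -1 (S = -½*2 = -1)
Q = 198
(Q/((11*(S + (R(4) + 8)))))² = (198/((11*(-1 + (3*4 + 8)))))² = (198/((11*(-1 + (12 + 8)))))² = (198/((11*(-1 + 20))))² = (198/((11*19)))² = (198/209)² = (198*(1/209))² = (18/19)² = 324/361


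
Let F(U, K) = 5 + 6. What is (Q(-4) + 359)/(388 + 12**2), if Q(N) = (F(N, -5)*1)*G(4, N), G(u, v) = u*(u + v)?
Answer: 359/532 ≈ 0.67481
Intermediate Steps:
F(U, K) = 11
Q(N) = 176 + 44*N (Q(N) = (11*1)*(4*(4 + N)) = 11*(16 + 4*N) = 176 + 44*N)
(Q(-4) + 359)/(388 + 12**2) = ((176 + 44*(-4)) + 359)/(388 + 12**2) = ((176 - 176) + 359)/(388 + 144) = (0 + 359)/532 = 359*(1/532) = 359/532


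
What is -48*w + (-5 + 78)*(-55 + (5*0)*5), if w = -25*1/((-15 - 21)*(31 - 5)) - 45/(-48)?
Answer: -158390/39 ≈ -4061.3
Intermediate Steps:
w = 1805/1872 (w = -25/(26*(-36)) - 45*(-1/48) = -25/(-936) + 15/16 = -25*(-1/936) + 15/16 = 25/936 + 15/16 = 1805/1872 ≈ 0.96421)
-48*w + (-5 + 78)*(-55 + (5*0)*5) = -48*1805/1872 + (-5 + 78)*(-55 + (5*0)*5) = -1805/39 + 73*(-55 + 0*5) = -1805/39 + 73*(-55 + 0) = -1805/39 + 73*(-55) = -1805/39 - 4015 = -158390/39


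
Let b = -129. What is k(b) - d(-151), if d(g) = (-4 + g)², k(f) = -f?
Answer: -23896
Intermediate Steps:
k(b) - d(-151) = -1*(-129) - (-4 - 151)² = 129 - 1*(-155)² = 129 - 1*24025 = 129 - 24025 = -23896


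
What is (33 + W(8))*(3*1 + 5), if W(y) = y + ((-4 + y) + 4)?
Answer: 392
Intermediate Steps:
W(y) = 2*y (W(y) = y + y = 2*y)
(33 + W(8))*(3*1 + 5) = (33 + 2*8)*(3*1 + 5) = (33 + 16)*(3 + 5) = 49*8 = 392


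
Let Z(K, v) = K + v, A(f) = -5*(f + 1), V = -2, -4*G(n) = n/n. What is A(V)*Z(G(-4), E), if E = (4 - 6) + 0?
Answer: -45/4 ≈ -11.250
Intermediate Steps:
G(n) = -¼ (G(n) = -n/(4*n) = -¼*1 = -¼)
A(f) = -5 - 5*f (A(f) = -5*(1 + f) = -5 - 5*f)
E = -2 (E = -2 + 0 = -2)
A(V)*Z(G(-4), E) = (-5 - 5*(-2))*(-¼ - 2) = (-5 + 10)*(-9/4) = 5*(-9/4) = -45/4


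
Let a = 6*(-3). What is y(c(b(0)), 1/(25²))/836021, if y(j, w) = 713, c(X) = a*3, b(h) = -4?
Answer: 713/836021 ≈ 0.00085285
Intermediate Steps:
a = -18
c(X) = -54 (c(X) = -18*3 = -54)
y(c(b(0)), 1/(25²))/836021 = 713/836021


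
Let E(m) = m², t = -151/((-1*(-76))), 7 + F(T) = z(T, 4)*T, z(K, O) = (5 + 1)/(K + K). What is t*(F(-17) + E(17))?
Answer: -2265/4 ≈ -566.25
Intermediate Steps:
z(K, O) = 3/K (z(K, O) = 6/((2*K)) = 6*(1/(2*K)) = 3/K)
F(T) = -4 (F(T) = -7 + (3/T)*T = -7 + 3 = -4)
t = -151/76 ≈ -1.9868
t*(F(-17) + E(17)) = -151*(-4 + 17²)/76 = -151*(-4 + 289)/76 = -151/76*285 = -2265/4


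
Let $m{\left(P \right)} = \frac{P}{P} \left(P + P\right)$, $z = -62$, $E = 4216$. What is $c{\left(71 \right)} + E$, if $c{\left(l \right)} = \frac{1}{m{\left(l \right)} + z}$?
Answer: $\frac{337281}{80} \approx 4216.0$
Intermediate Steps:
$m{\left(P \right)} = 2 P$ ($m{\left(P \right)} = 1 \cdot 2 P = 2 P$)
$c{\left(l \right)} = \frac{1}{-62 + 2 l}$ ($c{\left(l \right)} = \frac{1}{2 l - 62} = \frac{1}{-62 + 2 l}$)
$c{\left(71 \right)} + E = \frac{1}{2 \left(-31 + 71\right)} + 4216 = \frac{1}{2 \cdot 40} + 4216 = \frac{1}{2} \cdot \frac{1}{40} + 4216 = \frac{1}{80} + 4216 = \frac{337281}{80}$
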